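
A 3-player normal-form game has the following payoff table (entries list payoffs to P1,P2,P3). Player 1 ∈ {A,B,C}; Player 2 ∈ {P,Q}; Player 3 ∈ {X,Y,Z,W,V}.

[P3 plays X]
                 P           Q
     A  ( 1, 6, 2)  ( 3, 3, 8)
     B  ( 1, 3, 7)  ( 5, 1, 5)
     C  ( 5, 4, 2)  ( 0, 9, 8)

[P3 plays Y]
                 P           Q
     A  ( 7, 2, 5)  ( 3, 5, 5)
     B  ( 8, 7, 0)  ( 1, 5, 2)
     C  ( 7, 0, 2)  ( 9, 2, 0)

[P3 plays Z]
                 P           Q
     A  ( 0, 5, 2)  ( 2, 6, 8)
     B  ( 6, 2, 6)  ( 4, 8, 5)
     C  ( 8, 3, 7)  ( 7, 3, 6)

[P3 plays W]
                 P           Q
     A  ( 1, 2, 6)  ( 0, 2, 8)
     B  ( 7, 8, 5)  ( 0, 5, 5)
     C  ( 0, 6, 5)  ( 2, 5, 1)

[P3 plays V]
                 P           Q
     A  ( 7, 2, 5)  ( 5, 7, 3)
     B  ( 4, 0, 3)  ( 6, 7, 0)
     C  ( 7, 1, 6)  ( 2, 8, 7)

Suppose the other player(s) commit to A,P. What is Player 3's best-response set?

BR_3 = {W}

u_3(X vs A,P) = 2
u_3(Y vs A,P) = 5
u_3(Z vs A,P) = 2
u_3(W vs A,P) = 6
u_3(V vs A,P) = 5
max payoff 6 at {W}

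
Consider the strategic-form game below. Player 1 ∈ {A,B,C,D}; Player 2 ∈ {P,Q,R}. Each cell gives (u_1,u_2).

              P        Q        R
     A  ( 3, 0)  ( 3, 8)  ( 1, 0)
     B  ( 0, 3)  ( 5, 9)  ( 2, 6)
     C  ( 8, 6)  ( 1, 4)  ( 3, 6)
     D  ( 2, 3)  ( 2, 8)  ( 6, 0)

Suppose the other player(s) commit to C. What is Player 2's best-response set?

u_2(P vs C) = 6
u_2(Q vs C) = 4
u_2(R vs C) = 6
max payoff 6 at {P,R}

BR_2 = {P,R}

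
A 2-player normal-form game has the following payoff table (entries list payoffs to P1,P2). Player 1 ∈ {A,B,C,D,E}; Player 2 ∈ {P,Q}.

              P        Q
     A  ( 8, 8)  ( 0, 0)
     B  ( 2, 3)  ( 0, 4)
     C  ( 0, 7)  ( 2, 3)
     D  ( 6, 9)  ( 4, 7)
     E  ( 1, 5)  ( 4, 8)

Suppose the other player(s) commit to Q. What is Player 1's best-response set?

u_1(A vs Q) = 0
u_1(B vs Q) = 0
u_1(C vs Q) = 2
u_1(D vs Q) = 4
u_1(E vs Q) = 4
max payoff 4 at {D,E}

argmax u_1 = {D,E}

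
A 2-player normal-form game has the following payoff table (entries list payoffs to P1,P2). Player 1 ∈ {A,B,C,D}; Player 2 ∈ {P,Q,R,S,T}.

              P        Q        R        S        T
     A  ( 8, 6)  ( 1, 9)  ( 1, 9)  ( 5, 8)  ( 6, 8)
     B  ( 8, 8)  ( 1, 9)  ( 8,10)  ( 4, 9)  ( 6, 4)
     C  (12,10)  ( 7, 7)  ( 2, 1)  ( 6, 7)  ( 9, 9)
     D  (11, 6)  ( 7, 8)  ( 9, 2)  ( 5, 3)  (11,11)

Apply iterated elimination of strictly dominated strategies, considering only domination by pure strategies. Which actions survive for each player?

Survivors P1:{C,D} P2:{P,T}

P1 drop A (C beats it: P:12>8 Q:7>1 R:2>1 S:6>5 T:9>6)
P1 drop B (D beats it: P:11>8 Q:7>1 R:9>8 S:5>4 T:11>6)
P2 drop Q (T beats it: C:9>7 D:11>8)
P2 drop R (P beats it: C:10>1 D:6>2)
P2 drop S (P beats it: C:10>7 D:6>3)
P1→{C,D} P2→{P,T}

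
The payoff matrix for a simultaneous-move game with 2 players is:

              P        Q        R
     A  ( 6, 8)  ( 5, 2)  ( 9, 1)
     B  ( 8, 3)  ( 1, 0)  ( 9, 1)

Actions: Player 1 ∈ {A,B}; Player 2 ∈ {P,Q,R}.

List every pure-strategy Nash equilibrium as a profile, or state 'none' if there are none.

PSNE = {(B,P)}

(A,P): not NE [P1→B gives 8>6]
(A,Q): not NE [P2→P gives 8>2]
(A,R): not NE [P2→P gives 8>1]
(B,P): NE
(B,Q): not NE [P1→A gives 5>1; P2→P gives 3>0]
(B,R): not NE [P2→P gives 3>1]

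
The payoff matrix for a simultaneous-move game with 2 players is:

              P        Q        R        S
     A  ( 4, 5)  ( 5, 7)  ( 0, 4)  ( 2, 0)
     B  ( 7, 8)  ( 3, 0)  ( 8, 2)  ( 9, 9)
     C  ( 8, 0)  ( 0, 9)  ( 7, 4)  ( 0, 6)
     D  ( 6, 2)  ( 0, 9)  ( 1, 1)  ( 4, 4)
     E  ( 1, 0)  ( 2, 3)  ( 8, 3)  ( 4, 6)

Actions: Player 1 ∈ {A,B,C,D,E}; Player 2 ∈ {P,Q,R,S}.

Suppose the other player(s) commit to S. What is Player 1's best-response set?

argmax u_1 = {B}

u_1(A vs S) = 2
u_1(B vs S) = 9
u_1(C vs S) = 0
u_1(D vs S) = 4
u_1(E vs S) = 4
max payoff 9 at {B}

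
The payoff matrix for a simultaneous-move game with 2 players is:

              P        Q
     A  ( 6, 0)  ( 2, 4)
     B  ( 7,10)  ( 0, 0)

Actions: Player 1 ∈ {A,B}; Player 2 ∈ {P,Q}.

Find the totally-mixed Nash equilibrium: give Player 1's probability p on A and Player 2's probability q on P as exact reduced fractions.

P1 indiff ⇒ q·6+(1-q)·2 = q·7+(1-q)·0 ⇒ q(-1) = (1-q)(-2) ⇒ q = 2/3
P2 indiff ⇒ p·0+(1-p)·10 = p·4+(1-p)·0 ⇒ p(-4) = (1-p)(-10) ⇒ p = 5/7

(p,q) = (5/7, 2/3)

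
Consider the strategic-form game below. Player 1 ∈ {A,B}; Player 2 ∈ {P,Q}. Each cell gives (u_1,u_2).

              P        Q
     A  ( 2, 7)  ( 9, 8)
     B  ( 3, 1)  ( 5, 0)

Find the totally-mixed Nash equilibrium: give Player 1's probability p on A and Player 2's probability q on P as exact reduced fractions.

P1 indiff ⇒ q·2+(1-q)·9 = q·3+(1-q)·5 ⇒ q(-1) = (1-q)(-4) ⇒ q = 4/5
P2 indiff ⇒ p·7+(1-p)·1 = p·8+(1-p)·0 ⇒ p(-1) = (1-p)(-1) ⇒ p = 1/2

P1 mixes 1/2 on A; P2 mixes 4/5 on P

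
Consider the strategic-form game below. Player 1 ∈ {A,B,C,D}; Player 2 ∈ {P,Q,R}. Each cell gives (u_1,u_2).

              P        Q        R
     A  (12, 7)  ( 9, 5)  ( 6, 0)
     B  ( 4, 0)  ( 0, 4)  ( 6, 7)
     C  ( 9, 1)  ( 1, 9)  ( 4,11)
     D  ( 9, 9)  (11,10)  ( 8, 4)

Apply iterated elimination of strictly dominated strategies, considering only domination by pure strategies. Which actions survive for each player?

P1 drop B (D beats it: P:9>4 Q:11>0 R:8>6)
P1 drop C (A beats it: P:12>9 Q:9>1 R:6>4)
P2 drop R (P beats it: A:7>0 D:9>4)
P1→{A,D} P2→{P,Q}

IESDS → P1:{A,D} P2:{P,Q}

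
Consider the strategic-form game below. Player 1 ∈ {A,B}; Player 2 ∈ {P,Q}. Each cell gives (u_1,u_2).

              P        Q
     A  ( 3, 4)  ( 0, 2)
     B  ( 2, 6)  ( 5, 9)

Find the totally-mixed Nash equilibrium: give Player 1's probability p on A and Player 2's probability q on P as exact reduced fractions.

P1 indiff ⇒ q·3+(1-q)·0 = q·2+(1-q)·5 ⇒ q(1) = (1-q)(5) ⇒ q = 5/6
P2 indiff ⇒ p·4+(1-p)·6 = p·2+(1-p)·9 ⇒ p(2) = (1-p)(3) ⇒ p = 3/5

p=3/5, q=5/6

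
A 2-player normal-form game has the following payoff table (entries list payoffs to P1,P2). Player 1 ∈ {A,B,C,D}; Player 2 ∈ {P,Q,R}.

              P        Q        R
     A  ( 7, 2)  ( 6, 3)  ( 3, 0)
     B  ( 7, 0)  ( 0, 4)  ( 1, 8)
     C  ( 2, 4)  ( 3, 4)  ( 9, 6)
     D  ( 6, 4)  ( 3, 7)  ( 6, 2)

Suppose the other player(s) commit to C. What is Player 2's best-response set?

P2 best: {R}

u_2(P vs C) = 4
u_2(Q vs C) = 4
u_2(R vs C) = 6
max payoff 6 at {R}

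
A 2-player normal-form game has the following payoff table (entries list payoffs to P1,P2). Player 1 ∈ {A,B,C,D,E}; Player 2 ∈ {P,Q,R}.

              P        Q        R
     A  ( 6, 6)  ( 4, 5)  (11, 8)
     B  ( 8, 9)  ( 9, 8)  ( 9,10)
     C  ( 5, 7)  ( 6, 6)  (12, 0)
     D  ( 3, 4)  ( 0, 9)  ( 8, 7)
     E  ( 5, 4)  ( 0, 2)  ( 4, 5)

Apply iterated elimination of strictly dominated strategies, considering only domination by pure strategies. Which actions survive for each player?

P1 drop D (A beats it: P:6>3 Q:4>0 R:11>8)
P1 drop E (A beats it: P:6>5 Q:4>0 R:11>4)
P2 drop Q (P beats it: A:6>5 B:9>8 C:7>6)
P1→{A,B,C} P2→{P,R}

Survivors P1:{A,B,C} P2:{P,R}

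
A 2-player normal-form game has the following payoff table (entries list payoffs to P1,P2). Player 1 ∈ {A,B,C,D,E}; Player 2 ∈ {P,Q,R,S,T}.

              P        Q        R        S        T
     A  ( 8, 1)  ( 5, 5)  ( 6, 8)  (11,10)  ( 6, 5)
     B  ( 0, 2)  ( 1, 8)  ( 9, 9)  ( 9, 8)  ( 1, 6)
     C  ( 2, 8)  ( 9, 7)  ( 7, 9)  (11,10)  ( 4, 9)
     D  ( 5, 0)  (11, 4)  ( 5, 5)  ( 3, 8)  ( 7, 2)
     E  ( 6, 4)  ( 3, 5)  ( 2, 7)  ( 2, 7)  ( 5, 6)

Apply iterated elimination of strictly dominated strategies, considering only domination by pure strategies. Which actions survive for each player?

P1 drop E (A beats it: P:8>6 Q:5>3 R:6>2 S:11>2 T:6>5)
P2 drop P (R beats it: A:8>1 B:9>2 C:9>8 D:5>0)
P2 drop Q (R beats it: A:8>5 B:9>8 C:9>7 D:5>4)
P2 drop T (S beats it: A:10>5 B:8>6 C:10>9 D:8>2)
P1 drop D (A beats it: R:6>5 S:11>3)
P1→{A,B,C} P2→{R,S}

IESDS → P1:{A,B,C} P2:{R,S}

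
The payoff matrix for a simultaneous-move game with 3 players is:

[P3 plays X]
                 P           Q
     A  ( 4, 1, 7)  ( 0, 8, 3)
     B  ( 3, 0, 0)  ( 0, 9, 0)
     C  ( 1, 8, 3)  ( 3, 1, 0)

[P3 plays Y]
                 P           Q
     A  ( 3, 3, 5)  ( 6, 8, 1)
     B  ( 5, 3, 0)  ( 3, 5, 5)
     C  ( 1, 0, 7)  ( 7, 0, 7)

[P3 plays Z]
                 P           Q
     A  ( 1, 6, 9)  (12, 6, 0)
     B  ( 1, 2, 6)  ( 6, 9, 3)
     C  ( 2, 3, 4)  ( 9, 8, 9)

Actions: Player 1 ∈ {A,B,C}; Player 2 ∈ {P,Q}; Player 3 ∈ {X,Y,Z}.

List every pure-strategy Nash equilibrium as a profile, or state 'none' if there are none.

No pure NE.

(A,P,X): not NE [P2→Q gives 8>1; P3→Z gives 9>7]
(A,P,Y): not NE [P1→B gives 5>3; P2→Q gives 8>3; P3→Z gives 9>5]
(A,P,Z): not NE [P1→C gives 2>1]
(A,Q,X): not NE [P1→C gives 3>0]
(A,Q,Y): not NE [P1→C gives 7>6; P3→X gives 3>1]
(A,Q,Z): not NE [P3→X gives 3>0]
(B,P,X): not NE [P1→A gives 4>3; P2→Q gives 9>0; P3→Z gives 6>0]
(B,P,Y): not NE [P2→Q gives 5>3; P3→Z gives 6>0]
(B,P,Z): not NE [P1→C gives 2>1; P2→Q gives 9>2]
(B,Q,X): not NE [P1→C gives 3>0; P3→Y gives 5>0]
(B,Q,Y): not NE [P1→C gives 7>3]
(B,Q,Z): not NE [P1→A gives 12>6; P3→Y gives 5>3]
(C,P,X): not NE [P1→A gives 4>1; P3→Y gives 7>3]
(C,P,Y): not NE [P1→B gives 5>1]
(C,P,Z): not NE [P2→Q gives 8>3; P3→Y gives 7>4]
(C,Q,X): not NE [P2→P gives 8>1; P3→Z gives 9>0]
(C,Q,Y): not NE [P3→Z gives 9>7]
(C,Q,Z): not NE [P1→A gives 12>9]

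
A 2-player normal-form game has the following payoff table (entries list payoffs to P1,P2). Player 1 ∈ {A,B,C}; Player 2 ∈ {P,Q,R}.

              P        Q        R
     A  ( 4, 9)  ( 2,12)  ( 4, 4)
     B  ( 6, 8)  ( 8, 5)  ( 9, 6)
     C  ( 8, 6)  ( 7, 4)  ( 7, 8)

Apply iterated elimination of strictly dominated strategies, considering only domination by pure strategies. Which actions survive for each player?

Remaining: P1:{B,C} P2:{P,R}

P1 drop A (B beats it: P:6>4 Q:8>2 R:9>4)
P2 drop Q (P beats it: B:8>5 C:6>4)
P1→{B,C} P2→{P,R}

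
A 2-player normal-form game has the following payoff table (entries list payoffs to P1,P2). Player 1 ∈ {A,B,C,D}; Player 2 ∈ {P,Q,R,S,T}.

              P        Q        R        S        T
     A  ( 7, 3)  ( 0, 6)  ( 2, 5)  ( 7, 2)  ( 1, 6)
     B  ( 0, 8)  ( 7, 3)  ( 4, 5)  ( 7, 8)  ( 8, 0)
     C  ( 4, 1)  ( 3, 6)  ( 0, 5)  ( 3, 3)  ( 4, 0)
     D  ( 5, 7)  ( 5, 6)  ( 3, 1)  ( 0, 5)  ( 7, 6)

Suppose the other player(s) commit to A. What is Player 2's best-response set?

u_2(P vs A) = 3
u_2(Q vs A) = 6
u_2(R vs A) = 5
u_2(S vs A) = 2
u_2(T vs A) = 6
max payoff 6 at {Q,T}

BR_2 = {Q,T}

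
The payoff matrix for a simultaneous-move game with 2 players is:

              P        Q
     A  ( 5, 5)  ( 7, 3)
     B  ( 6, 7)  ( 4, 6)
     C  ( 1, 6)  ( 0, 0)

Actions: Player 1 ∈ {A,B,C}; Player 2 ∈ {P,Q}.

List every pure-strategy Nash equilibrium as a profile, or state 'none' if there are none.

(A,P): not NE [P1→B gives 6>5]
(A,Q): not NE [P2→P gives 5>3]
(B,P): NE
(B,Q): not NE [P1→A gives 7>4; P2→P gives 7>6]
(C,P): not NE [P1→B gives 6>1]
(C,Q): not NE [P1→A gives 7>0; P2→P gives 6>0]

PSNE = {(B,P)}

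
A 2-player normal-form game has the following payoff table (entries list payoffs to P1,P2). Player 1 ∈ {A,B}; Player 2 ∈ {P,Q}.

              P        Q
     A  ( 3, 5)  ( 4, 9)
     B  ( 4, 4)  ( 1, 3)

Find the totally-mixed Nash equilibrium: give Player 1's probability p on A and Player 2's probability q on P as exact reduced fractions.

P1 indiff ⇒ q·3+(1-q)·4 = q·4+(1-q)·1 ⇒ q(-1) = (1-q)(-3) ⇒ q = 3/4
P2 indiff ⇒ p·5+(1-p)·4 = p·9+(1-p)·3 ⇒ p(-4) = (1-p)(-1) ⇒ p = 1/5

p=1/5, q=3/4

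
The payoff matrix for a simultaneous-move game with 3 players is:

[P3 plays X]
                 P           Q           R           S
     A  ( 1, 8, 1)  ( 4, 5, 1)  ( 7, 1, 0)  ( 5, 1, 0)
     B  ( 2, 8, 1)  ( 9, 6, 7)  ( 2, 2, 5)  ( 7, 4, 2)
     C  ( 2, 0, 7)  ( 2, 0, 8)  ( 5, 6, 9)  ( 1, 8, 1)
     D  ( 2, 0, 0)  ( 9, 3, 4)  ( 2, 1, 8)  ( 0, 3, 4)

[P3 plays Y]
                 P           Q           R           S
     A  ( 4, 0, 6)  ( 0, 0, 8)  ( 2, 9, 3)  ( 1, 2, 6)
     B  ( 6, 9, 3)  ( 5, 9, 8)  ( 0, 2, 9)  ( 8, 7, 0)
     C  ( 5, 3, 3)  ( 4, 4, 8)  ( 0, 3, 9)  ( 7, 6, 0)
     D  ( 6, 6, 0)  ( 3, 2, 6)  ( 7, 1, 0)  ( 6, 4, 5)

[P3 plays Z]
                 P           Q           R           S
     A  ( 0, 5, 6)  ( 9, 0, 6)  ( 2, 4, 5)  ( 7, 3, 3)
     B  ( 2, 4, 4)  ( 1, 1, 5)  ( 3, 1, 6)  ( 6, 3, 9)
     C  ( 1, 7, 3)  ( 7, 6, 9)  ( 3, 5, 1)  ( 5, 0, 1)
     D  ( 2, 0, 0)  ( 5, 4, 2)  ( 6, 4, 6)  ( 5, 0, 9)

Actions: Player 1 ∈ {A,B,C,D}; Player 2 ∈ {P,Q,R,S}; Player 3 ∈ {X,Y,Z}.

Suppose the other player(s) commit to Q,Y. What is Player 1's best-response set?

u_1(A vs Q,Y) = 0
u_1(B vs Q,Y) = 5
u_1(C vs Q,Y) = 4
u_1(D vs Q,Y) = 3
max payoff 5 at {B}

argmax u_1 = {B}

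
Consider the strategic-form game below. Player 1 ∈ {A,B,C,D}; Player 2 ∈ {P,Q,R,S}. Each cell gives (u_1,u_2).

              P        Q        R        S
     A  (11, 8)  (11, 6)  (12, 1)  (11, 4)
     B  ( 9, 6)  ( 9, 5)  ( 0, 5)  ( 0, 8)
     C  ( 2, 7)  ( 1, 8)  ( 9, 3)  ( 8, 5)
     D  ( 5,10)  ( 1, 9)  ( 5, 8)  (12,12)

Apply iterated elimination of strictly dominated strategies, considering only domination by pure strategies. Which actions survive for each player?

P1 drop B (A beats it: P:11>9 Q:11>9 R:12>0 S:11>0)
P1 drop C (A beats it: P:11>2 Q:11>1 R:12>9 S:11>8)
P2 drop Q (P beats it: A:8>6 D:10>9)
P2 drop R (P beats it: A:8>1 D:10>8)
P1→{A,D} P2→{P,S}

IESDS → P1:{A,D} P2:{P,S}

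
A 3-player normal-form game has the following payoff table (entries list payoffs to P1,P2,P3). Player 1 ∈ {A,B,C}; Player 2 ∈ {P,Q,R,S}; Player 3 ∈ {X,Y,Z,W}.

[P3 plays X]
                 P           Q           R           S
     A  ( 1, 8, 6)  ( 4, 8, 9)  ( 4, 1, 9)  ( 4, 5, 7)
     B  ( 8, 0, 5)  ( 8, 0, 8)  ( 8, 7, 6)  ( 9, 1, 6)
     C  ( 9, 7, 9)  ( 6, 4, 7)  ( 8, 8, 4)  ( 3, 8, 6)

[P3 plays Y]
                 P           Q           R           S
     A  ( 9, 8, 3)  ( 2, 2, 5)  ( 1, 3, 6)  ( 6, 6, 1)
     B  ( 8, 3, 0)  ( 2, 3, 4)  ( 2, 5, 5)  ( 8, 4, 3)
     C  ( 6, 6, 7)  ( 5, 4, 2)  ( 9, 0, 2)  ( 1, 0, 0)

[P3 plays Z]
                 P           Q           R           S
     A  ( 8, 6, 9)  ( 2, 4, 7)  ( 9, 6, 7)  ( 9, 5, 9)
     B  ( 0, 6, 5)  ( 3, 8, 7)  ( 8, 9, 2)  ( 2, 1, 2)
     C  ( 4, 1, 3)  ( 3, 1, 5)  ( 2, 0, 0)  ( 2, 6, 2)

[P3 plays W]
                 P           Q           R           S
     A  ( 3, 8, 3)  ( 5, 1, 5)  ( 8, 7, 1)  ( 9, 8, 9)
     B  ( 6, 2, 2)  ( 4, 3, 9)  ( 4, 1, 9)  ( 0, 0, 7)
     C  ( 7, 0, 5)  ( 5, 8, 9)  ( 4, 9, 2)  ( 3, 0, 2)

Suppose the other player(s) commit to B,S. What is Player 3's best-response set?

argmax u_3 = {W}

u_3(X vs B,S) = 6
u_3(Y vs B,S) = 3
u_3(Z vs B,S) = 2
u_3(W vs B,S) = 7
max payoff 7 at {W}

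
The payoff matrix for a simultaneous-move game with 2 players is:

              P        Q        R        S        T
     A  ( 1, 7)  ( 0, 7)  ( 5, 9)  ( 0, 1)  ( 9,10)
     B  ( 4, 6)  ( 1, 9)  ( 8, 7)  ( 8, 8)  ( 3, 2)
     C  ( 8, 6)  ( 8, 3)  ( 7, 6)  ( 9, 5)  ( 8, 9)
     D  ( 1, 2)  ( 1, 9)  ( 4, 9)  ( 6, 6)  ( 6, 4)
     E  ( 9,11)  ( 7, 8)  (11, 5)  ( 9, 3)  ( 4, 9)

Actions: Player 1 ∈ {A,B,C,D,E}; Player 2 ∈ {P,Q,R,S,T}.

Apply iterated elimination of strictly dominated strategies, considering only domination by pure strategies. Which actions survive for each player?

P1 drop B (E beats it: P:9>4 Q:7>1 R:11>8 S:9>8 T:4>3)
P1 drop D (C beats it: P:8>1 Q:8>1 R:7>4 S:9>6 T:8>6)
P2 drop Q (T beats it: A:10>7 C:9>3 E:9>8)
P2 drop R (T beats it: A:10>9 C:9>6 E:9>5)
P2 drop S (P beats it: A:7>1 C:6>5 E:11>3)
P1→{A,C,E} P2→{P,T}

IESDS → P1:{A,C,E} P2:{P,T}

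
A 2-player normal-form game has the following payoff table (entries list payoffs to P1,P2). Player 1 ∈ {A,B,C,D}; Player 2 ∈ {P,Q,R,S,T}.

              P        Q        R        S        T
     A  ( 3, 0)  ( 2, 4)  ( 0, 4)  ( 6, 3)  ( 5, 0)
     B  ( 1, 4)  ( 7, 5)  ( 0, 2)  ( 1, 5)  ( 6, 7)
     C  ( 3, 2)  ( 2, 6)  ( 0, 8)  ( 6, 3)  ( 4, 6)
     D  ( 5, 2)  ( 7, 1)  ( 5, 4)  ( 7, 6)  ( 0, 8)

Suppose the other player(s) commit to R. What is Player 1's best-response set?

BR_1 = {D}

u_1(A vs R) = 0
u_1(B vs R) = 0
u_1(C vs R) = 0
u_1(D vs R) = 5
max payoff 5 at {D}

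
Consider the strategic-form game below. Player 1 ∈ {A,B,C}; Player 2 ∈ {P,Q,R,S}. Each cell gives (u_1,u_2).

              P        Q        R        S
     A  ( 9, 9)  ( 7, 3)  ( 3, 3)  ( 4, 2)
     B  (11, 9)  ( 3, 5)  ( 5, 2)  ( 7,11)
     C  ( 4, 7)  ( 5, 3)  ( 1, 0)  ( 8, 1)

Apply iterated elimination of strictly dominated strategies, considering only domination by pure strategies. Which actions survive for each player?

P2 drop Q (P beats it: A:9>3 B:9>5 C:7>3)
P1 drop A (B beats it: P:11>9 R:5>3 S:7>4)
P2 drop R (P beats it: B:9>2 C:7>0)
P1→{B,C} P2→{P,S}

IESDS → P1:{B,C} P2:{P,S}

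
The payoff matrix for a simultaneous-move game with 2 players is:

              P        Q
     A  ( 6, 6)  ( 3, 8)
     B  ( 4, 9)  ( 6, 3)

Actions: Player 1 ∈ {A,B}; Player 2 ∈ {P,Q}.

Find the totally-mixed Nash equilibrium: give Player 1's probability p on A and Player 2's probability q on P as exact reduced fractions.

P1 indiff ⇒ q·6+(1-q)·3 = q·4+(1-q)·6 ⇒ q(2) = (1-q)(3) ⇒ q = 3/5
P2 indiff ⇒ p·6+(1-p)·9 = p·8+(1-p)·3 ⇒ p(-2) = (1-p)(-6) ⇒ p = 3/4

p=3/4, q=3/5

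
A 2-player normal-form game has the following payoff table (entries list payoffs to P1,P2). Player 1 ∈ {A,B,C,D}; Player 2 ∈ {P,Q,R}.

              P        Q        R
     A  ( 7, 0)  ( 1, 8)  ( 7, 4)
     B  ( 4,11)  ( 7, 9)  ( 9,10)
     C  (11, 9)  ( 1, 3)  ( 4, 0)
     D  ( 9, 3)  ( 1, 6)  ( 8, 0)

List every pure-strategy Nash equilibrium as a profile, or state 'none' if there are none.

Nash profiles: (C,P)

(A,P): not NE [P1→C gives 11>7; P2→Q gives 8>0]
(A,Q): not NE [P1→B gives 7>1]
(A,R): not NE [P1→B gives 9>7; P2→Q gives 8>4]
(B,P): not NE [P1→C gives 11>4]
(B,Q): not NE [P2→P gives 11>9]
(B,R): not NE [P2→P gives 11>10]
(C,P): NE
(C,Q): not NE [P1→B gives 7>1; P2→P gives 9>3]
(C,R): not NE [P1→B gives 9>4; P2→P gives 9>0]
(D,P): not NE [P1→C gives 11>9; P2→Q gives 6>3]
(D,Q): not NE [P1→B gives 7>1]
(D,R): not NE [P1→B gives 9>8; P2→Q gives 6>0]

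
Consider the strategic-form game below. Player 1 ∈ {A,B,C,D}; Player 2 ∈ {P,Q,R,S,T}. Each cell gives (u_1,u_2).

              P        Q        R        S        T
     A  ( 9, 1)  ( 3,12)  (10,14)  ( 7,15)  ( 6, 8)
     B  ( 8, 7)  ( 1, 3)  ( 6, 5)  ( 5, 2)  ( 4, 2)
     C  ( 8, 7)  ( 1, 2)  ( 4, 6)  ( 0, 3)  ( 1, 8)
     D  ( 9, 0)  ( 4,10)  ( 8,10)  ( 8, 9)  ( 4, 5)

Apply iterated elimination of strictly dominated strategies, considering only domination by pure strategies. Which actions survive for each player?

P1 drop B (A beats it: P:9>8 Q:3>1 R:10>6 S:7>5 T:6>4)
P1 drop C (A beats it: P:9>8 Q:3>1 R:10>4 S:7>0 T:6>1)
P2 drop P (Q beats it: A:12>1 D:10>0)
P2 drop T (Q beats it: A:12>8 D:10>5)
P1→{A,D} P2→{Q,R,S}

Survivors P1:{A,D} P2:{Q,R,S}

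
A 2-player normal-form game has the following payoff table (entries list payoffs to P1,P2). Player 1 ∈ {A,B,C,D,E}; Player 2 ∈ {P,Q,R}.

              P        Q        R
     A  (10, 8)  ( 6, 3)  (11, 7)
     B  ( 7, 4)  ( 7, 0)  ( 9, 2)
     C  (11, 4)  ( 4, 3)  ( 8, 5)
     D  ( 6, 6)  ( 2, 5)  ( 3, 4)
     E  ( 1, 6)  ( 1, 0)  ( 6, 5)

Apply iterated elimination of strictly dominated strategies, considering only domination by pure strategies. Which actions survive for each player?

P1 drop D (A beats it: P:10>6 Q:6>2 R:11>3)
P1 drop E (A beats it: P:10>1 Q:6>1 R:11>6)
P2 drop Q (P beats it: A:8>3 B:4>0 C:4>3)
P1 drop B (A beats it: P:10>7 R:11>9)
P1→{A,C} P2→{P,R}

Remaining: P1:{A,C} P2:{P,R}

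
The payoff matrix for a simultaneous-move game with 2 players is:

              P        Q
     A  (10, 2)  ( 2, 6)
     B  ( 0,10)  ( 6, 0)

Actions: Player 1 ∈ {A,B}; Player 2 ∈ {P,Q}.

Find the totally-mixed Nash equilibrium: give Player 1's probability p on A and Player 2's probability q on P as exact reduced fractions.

P1 indiff ⇒ q·10+(1-q)·2 = q·0+(1-q)·6 ⇒ q(10) = (1-q)(4) ⇒ q = 2/7
P2 indiff ⇒ p·2+(1-p)·10 = p·6+(1-p)·0 ⇒ p(-4) = (1-p)(-10) ⇒ p = 5/7

p=5/7, q=2/7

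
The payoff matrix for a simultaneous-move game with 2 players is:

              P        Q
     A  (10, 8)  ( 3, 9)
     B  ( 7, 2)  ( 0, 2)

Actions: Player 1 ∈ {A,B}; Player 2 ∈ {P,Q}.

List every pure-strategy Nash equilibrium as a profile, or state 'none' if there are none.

(A,P): not NE [P2→Q gives 9>8]
(A,Q): NE
(B,P): not NE [P1→A gives 10>7]
(B,Q): not NE [P1→A gives 3>0]

Nash profiles: (A,Q)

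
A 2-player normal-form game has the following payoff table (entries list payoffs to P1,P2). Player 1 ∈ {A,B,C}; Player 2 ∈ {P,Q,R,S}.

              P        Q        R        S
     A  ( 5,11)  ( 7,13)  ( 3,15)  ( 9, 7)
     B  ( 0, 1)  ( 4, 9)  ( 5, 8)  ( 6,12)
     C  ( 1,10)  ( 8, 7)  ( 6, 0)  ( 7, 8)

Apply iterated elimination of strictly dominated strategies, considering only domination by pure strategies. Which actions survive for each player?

Survivors P1:{A,C} P2:{P,Q,R}

P1 drop B (C beats it: P:1>0 Q:8>4 R:6>5 S:7>6)
P2 drop S (P beats it: A:11>7 C:10>8)
P1→{A,C} P2→{P,Q,R}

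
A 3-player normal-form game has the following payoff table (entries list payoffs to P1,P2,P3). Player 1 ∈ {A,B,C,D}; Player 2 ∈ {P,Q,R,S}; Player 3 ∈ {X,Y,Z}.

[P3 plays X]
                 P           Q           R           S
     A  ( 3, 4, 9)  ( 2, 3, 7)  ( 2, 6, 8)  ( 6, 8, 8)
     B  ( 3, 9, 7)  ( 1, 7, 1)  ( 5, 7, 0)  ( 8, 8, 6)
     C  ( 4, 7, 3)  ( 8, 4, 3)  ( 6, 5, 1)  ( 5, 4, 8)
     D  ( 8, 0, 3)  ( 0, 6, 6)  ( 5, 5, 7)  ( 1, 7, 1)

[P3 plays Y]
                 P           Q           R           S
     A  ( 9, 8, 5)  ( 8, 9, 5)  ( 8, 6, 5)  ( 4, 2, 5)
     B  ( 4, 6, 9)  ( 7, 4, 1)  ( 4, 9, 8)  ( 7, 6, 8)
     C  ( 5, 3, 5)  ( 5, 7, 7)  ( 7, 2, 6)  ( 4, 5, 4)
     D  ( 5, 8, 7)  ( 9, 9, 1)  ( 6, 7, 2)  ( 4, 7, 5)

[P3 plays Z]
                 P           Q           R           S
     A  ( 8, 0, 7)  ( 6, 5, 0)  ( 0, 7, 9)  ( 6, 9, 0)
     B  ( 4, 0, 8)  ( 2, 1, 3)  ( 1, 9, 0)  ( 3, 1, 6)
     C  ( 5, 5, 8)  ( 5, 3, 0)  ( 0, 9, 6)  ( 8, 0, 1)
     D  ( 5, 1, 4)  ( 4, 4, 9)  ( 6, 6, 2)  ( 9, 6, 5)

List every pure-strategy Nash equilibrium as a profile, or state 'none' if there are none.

(A,P,X): not NE [P1→D gives 8>3; P2→S gives 8>4]
(A,P,Y): not NE [P2→Q gives 9>8; P3→X gives 9>5]
(A,P,Z): not NE [P2→S gives 9>0; P3→X gives 9>7]
(A,Q,X): not NE [P1→C gives 8>2; P2→S gives 8>3]
(A,Q,Y): not NE [P1→D gives 9>8; P3→X gives 7>5]
(A,Q,Z): not NE [P2→S gives 9>5; P3→X gives 7>0]
(A,R,X): not NE [P1→C gives 6>2; P2→S gives 8>6; P3→Z gives 9>8]
(A,R,Y): not NE [P2→Q gives 9>6; P3→Z gives 9>5]
(A,R,Z): not NE [P1→D gives 6>0; P2→S gives 9>7]
(A,S,X): not NE [P1→B gives 8>6]
(A,S,Y): not NE [P1→B gives 7>4; P2→Q gives 9>2; P3→X gives 8>5]
(A,S,Z): not NE [P1→D gives 9>6; P3→X gives 8>0]
(B,P,X): not NE [P1→D gives 8>3; P3→Y gives 9>7]
(B,P,Y): not NE [P1→A gives 9>4; P2→R gives 9>6]
(B,P,Z): not NE [P1→A gives 8>4; P2→R gives 9>0; P3→Y gives 9>8]
(B,Q,X): not NE [P1→C gives 8>1; P2→P gives 9>7; P3→Z gives 3>1]
(B,Q,Y): not NE [P1→D gives 9>7; P2→R gives 9>4; P3→Z gives 3>1]
(B,Q,Z): not NE [P1→A gives 6>2; P2→R gives 9>1]
(B,R,X): not NE [P1→C gives 6>5; P2→P gives 9>7; P3→Y gives 8>0]
(B,R,Y): not NE [P1→A gives 8>4]
(B,R,Z): not NE [P1→D gives 6>1; P3→Y gives 8>0]
(B,S,X): not NE [P2→P gives 9>8; P3→Y gives 8>6]
(B,S,Y): not NE [P2→R gives 9>6]
(B,S,Z): not NE [P1→D gives 9>3; P2→R gives 9>1; P3→Y gives 8>6]
(C,P,X): not NE [P1→D gives 8>4; P3→Z gives 8>3]
(C,P,Y): not NE [P1→A gives 9>5; P2→Q gives 7>3; P3→Z gives 8>5]
(C,P,Z): not NE [P1→A gives 8>5; P2→R gives 9>5]
(C,Q,X): not NE [P2→P gives 7>4; P3→Y gives 7>3]
(C,Q,Y): not NE [P1→D gives 9>5]
(C,Q,Z): not NE [P1→A gives 6>5; P2→R gives 9>3; P3→Y gives 7>0]
(C,R,X): not NE [P2→P gives 7>5; P3→Z gives 6>1]
(C,R,Y): not NE [P1→A gives 8>7; P2→Q gives 7>2]
(C,R,Z): not NE [P1→D gives 6>0]
(C,S,X): not NE [P1→B gives 8>5; P2→P gives 7>4]
(C,S,Y): not NE [P1→B gives 7>4; P2→Q gives 7>5; P3→X gives 8>4]
(C,S,Z): not NE [P1→D gives 9>8; P2→R gives 9>0; P3→X gives 8>1]
(D,P,X): not NE [P2→S gives 7>0; P3→Y gives 7>3]
(D,P,Y): not NE [P1→A gives 9>5; P2→Q gives 9>8]
(D,P,Z): not NE [P1→A gives 8>5; P2→S gives 6>1; P3→Y gives 7>4]
(D,Q,X): not NE [P1→C gives 8>0; P2→S gives 7>6; P3→Z gives 9>6]
(D,Q,Y): not NE [P3→Z gives 9>1]
(D,Q,Z): not NE [P1→A gives 6>4; P2→S gives 6>4]
(D,R,X): not NE [P1→C gives 6>5; P2→S gives 7>5]
(D,R,Y): not NE [P1→A gives 8>6; P2→Q gives 9>7; P3→X gives 7>2]
(D,R,Z): not NE [P3→X gives 7>2]
(D,S,X): not NE [P1→B gives 8>1; P3→Z gives 5>1]
(D,S,Y): not NE [P1→B gives 7>4; P2→Q gives 9>7]
(D,S,Z): NE

Nash profiles: (D,S,Z)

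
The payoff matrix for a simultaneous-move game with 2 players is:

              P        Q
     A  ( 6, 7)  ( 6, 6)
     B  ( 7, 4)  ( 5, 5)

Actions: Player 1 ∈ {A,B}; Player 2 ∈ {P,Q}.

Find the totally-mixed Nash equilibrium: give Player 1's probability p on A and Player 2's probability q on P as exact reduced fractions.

P1 mixes 1/2 on A; P2 mixes 1/2 on P

P1 indiff ⇒ q·6+(1-q)·6 = q·7+(1-q)·5 ⇒ q(-1) = (1-q)(-1) ⇒ q = 1/2
P2 indiff ⇒ p·7+(1-p)·4 = p·6+(1-p)·5 ⇒ p(1) = (1-p)(1) ⇒ p = 1/2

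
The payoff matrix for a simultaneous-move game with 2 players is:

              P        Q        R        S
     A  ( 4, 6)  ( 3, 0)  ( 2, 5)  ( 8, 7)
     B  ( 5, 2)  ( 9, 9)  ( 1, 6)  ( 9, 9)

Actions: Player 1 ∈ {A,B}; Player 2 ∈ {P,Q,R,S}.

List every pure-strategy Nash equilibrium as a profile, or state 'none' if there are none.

(A,P): not NE [P1→B gives 5>4; P2→S gives 7>6]
(A,Q): not NE [P1→B gives 9>3; P2→S gives 7>0]
(A,R): not NE [P2→S gives 7>5]
(A,S): not NE [P1→B gives 9>8]
(B,P): not NE [P2→S gives 9>2]
(B,Q): NE
(B,R): not NE [P1→A gives 2>1; P2→S gives 9>6]
(B,S): NE

NE set: (B,Q), (B,S)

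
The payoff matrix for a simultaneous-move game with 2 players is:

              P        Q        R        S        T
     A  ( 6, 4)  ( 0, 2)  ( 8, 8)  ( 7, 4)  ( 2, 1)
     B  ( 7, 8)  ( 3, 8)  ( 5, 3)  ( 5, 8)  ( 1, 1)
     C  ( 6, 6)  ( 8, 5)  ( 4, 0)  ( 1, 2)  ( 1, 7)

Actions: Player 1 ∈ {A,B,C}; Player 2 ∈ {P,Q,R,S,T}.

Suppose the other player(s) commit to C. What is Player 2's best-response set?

argmax u_2 = {T}

u_2(P vs C) = 6
u_2(Q vs C) = 5
u_2(R vs C) = 0
u_2(S vs C) = 2
u_2(T vs C) = 7
max payoff 7 at {T}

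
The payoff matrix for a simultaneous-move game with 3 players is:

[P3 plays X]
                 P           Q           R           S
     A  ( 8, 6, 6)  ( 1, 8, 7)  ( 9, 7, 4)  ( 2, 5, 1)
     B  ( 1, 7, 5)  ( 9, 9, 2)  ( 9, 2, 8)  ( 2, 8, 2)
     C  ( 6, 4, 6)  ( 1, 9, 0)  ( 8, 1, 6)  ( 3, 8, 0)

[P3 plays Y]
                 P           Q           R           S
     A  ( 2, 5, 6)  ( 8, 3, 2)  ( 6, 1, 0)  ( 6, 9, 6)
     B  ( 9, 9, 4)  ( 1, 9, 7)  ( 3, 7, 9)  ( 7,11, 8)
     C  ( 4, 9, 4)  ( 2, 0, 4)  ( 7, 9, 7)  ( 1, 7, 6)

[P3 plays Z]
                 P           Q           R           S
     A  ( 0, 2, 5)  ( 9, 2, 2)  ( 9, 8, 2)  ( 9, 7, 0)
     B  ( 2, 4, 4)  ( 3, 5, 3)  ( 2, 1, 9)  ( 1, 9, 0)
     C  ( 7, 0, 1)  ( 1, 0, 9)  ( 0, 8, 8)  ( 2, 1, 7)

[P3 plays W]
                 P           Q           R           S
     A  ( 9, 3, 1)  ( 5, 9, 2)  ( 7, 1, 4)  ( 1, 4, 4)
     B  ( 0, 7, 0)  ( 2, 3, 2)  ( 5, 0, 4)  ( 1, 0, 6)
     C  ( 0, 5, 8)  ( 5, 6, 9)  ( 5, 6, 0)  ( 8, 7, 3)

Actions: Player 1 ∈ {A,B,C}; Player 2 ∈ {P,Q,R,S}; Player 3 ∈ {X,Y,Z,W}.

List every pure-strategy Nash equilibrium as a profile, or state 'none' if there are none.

(A,P,X): not NE [P2→Q gives 8>6]
(A,P,Y): not NE [P1→B gives 9>2; P2→S gives 9>5]
(A,P,Z): not NE [P1→C gives 7>0; P2→R gives 8>2; P3→Y gives 6>5]
(A,P,W): not NE [P2→Q gives 9>3; P3→Y gives 6>1]
(A,Q,X): not NE [P1→B gives 9>1]
(A,Q,Y): not NE [P2→S gives 9>3; P3→X gives 7>2]
(A,Q,Z): not NE [P2→R gives 8>2; P3→X gives 7>2]
(A,Q,W): not NE [P3→X gives 7>2]
(A,R,X): not NE [P2→Q gives 8>7]
(A,R,Y): not NE [P1→C gives 7>6; P2→S gives 9>1; P3→W gives 4>0]
(A,R,Z): not NE [P3→W gives 4>2]
(A,R,W): not NE [P2→Q gives 9>1]
(A,S,X): not NE [P1→C gives 3>2; P2→Q gives 8>5; P3→Y gives 6>1]
(A,S,Y): not NE [P1→B gives 7>6]
(A,S,Z): not NE [P2→R gives 8>7; P3→Y gives 6>0]
(A,S,W): not NE [P1→C gives 8>1; P2→Q gives 9>4; P3→Y gives 6>4]
(B,P,X): not NE [P1→A gives 8>1; P2→Q gives 9>7]
(B,P,Y): not NE [P2→S gives 11>9; P3→X gives 5>4]
(B,P,Z): not NE [P1→C gives 7>2; P2→S gives 9>4; P3→X gives 5>4]
(B,P,W): not NE [P1→A gives 9>0; P3→X gives 5>0]
(B,Q,X): not NE [P3→Y gives 7>2]
(B,Q,Y): not NE [P1→A gives 8>1; P2→S gives 11>9]
(B,Q,Z): not NE [P1→A gives 9>3; P2→S gives 9>5; P3→Y gives 7>3]
(B,Q,W): not NE [P1→C gives 5>2; P2→P gives 7>3; P3→Y gives 7>2]
(B,R,X): not NE [P2→Q gives 9>2; P3→Z gives 9>8]
(B,R,Y): not NE [P1→C gives 7>3; P2→S gives 11>7]
(B,R,Z): not NE [P1→A gives 9>2; P2→S gives 9>1]
(B,R,W): not NE [P1→A gives 7>5; P2→P gives 7>0; P3→Z gives 9>4]
(B,S,X): not NE [P1→C gives 3>2; P2→Q gives 9>8; P3→Y gives 8>2]
(B,S,Y): NE
(B,S,Z): not NE [P1→A gives 9>1; P3→Y gives 8>0]
(B,S,W): not NE [P1→C gives 8>1; P2→P gives 7>0; P3→Y gives 8>6]
(C,P,X): not NE [P1→A gives 8>6; P2→Q gives 9>4; P3→W gives 8>6]
(C,P,Y): not NE [P1→B gives 9>4; P3→W gives 8>4]
(C,P,Z): not NE [P2→R gives 8>0; P3→W gives 8>1]
(C,P,W): not NE [P1→A gives 9>0; P2→S gives 7>5]
(C,Q,X): not NE [P1→B gives 9>1; P3→W gives 9>0]
(C,Q,Y): not NE [P1→A gives 8>2; P2→R gives 9>0; P3→W gives 9>4]
(C,Q,Z): not NE [P1→A gives 9>1; P2→R gives 8>0]
(C,Q,W): not NE [P2→S gives 7>6]
(C,R,X): not NE [P1→B gives 9>8; P2→Q gives 9>1; P3→Z gives 8>6]
(C,R,Y): not NE [P3→Z gives 8>7]
(C,R,Z): not NE [P1→A gives 9>0]
(C,R,W): not NE [P1→A gives 7>5; P2→S gives 7>6; P3→Z gives 8>0]
(C,S,X): not NE [P2→Q gives 9>8; P3→Z gives 7>0]
(C,S,Y): not NE [P1→B gives 7>1; P2→R gives 9>7; P3→Z gives 7>6]
(C,S,Z): not NE [P1→A gives 9>2; P2→R gives 8>1]
(C,S,W): not NE [P3→Z gives 7>3]

NE set: (B,S,Y)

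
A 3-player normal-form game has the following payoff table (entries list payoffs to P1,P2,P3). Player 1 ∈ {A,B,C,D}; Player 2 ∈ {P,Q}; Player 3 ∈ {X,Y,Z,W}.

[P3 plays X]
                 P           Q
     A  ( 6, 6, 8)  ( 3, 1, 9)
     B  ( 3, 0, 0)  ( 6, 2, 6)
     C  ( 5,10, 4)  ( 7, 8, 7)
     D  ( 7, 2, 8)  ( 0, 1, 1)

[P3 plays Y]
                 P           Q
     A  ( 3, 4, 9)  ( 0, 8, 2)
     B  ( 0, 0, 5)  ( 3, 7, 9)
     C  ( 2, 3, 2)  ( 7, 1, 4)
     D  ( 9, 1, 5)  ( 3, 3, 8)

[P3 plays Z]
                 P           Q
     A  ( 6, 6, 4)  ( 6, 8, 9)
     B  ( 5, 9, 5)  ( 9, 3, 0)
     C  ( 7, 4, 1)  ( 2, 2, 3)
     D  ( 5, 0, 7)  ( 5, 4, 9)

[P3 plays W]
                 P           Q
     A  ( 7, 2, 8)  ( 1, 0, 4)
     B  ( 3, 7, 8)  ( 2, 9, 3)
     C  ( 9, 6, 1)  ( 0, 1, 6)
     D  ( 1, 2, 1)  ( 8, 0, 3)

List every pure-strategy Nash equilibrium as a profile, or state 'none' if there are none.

(A,P,X): not NE [P1→D gives 7>6; P3→Y gives 9>8]
(A,P,Y): not NE [P1→D gives 9>3; P2→Q gives 8>4]
(A,P,Z): not NE [P1→C gives 7>6; P2→Q gives 8>6; P3→Y gives 9>4]
(A,P,W): not NE [P1→C gives 9>7; P3→Y gives 9>8]
(A,Q,X): not NE [P1→C gives 7>3; P2→P gives 6>1]
(A,Q,Y): not NE [P1→C gives 7>0; P3→Z gives 9>2]
(A,Q,Z): not NE [P1→B gives 9>6]
(A,Q,W): not NE [P1→D gives 8>1; P2→P gives 2>0; P3→Z gives 9>4]
(B,P,X): not NE [P1→D gives 7>3; P2→Q gives 2>0; P3→W gives 8>0]
(B,P,Y): not NE [P1→D gives 9>0; P2→Q gives 7>0; P3→W gives 8>5]
(B,P,Z): not NE [P1→C gives 7>5; P3→W gives 8>5]
(B,P,W): not NE [P1→C gives 9>3; P2→Q gives 9>7]
(B,Q,X): not NE [P1→C gives 7>6; P3→Y gives 9>6]
(B,Q,Y): not NE [P1→C gives 7>3]
(B,Q,Z): not NE [P2→P gives 9>3; P3→Y gives 9>0]
(B,Q,W): not NE [P1→D gives 8>2; P3→Y gives 9>3]
(C,P,X): not NE [P1→D gives 7>5]
(C,P,Y): not NE [P1→D gives 9>2; P3→X gives 4>2]
(C,P,Z): not NE [P3→X gives 4>1]
(C,P,W): not NE [P3→X gives 4>1]
(C,Q,X): not NE [P2→P gives 10>8]
(C,Q,Y): not NE [P2→P gives 3>1; P3→X gives 7>4]
(C,Q,Z): not NE [P1→B gives 9>2; P2→P gives 4>2; P3→X gives 7>3]
(C,Q,W): not NE [P1→D gives 8>0; P2→P gives 6>1; P3→X gives 7>6]
(D,P,X): NE
(D,P,Y): not NE [P2→Q gives 3>1; P3→X gives 8>5]
(D,P,Z): not NE [P1→C gives 7>5; P2→Q gives 4>0; P3→X gives 8>7]
(D,P,W): not NE [P1→C gives 9>1; P3→X gives 8>1]
(D,Q,X): not NE [P1→C gives 7>0; P2→P gives 2>1; P3→Z gives 9>1]
(D,Q,Y): not NE [P1→C gives 7>3; P3→Z gives 9>8]
(D,Q,Z): not NE [P1→B gives 9>5]
(D,Q,W): not NE [P2→P gives 2>0; P3→Z gives 9>3]

PSNE = {(D,P,X)}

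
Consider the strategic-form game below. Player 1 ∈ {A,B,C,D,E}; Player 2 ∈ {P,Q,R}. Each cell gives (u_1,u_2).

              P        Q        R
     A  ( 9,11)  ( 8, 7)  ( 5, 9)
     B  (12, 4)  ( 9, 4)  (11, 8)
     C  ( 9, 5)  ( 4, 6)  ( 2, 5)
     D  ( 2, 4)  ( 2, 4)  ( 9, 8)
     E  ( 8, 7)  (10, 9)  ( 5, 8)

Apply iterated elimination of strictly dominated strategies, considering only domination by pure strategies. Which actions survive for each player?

IESDS → P1:{B,E} P2:{Q,R}

P1 drop A (B beats it: P:12>9 Q:9>8 R:11>5)
P1 drop C (B beats it: P:12>9 Q:9>4 R:11>2)
P1 drop D (B beats it: P:12>2 Q:9>2 R:11>9)
P2 drop P (R beats it: B:8>4 E:8>7)
P1→{B,E} P2→{Q,R}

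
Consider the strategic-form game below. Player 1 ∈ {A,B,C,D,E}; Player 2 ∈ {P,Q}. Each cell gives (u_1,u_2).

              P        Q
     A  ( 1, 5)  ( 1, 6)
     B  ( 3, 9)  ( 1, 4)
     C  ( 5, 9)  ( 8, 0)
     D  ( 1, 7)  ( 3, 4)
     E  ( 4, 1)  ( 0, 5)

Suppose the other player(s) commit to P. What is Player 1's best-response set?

argmax u_1 = {C}

u_1(A vs P) = 1
u_1(B vs P) = 3
u_1(C vs P) = 5
u_1(D vs P) = 1
u_1(E vs P) = 4
max payoff 5 at {C}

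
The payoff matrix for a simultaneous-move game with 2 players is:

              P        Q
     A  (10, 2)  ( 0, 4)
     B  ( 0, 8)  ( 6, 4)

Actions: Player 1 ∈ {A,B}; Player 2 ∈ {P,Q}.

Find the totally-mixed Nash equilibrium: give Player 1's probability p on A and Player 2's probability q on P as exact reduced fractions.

(p,q) = (2/3, 3/8)

P1 indiff ⇒ q·10+(1-q)·0 = q·0+(1-q)·6 ⇒ q(10) = (1-q)(6) ⇒ q = 3/8
P2 indiff ⇒ p·2+(1-p)·8 = p·4+(1-p)·4 ⇒ p(-2) = (1-p)(-4) ⇒ p = 2/3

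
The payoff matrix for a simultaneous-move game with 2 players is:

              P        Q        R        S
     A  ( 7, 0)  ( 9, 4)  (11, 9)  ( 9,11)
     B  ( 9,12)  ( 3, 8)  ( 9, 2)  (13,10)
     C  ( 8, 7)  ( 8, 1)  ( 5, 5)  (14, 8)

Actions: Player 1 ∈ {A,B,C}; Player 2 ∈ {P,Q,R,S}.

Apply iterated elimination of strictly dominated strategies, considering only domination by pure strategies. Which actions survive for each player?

Survivors P1:{B,C} P2:{P,S}

P2 drop Q (S beats it: A:11>4 B:10>8 C:8>1)
P2 drop R (S beats it: A:11>9 B:10>2 C:8>5)
P1 drop A (B beats it: P:9>7 S:13>9)
P1→{B,C} P2→{P,S}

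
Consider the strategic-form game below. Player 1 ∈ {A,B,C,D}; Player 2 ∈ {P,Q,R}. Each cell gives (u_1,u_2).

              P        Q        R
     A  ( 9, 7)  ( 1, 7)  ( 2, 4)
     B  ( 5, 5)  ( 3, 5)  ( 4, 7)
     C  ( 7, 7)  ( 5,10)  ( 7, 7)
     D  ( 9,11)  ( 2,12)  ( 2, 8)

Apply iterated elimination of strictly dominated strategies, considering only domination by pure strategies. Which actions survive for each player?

Remaining: P1:{A,C,D} P2:{P,Q}

P1 drop B (C beats it: P:7>5 Q:5>3 R:7>4)
P2 drop R (Q beats it: A:7>4 C:10>7 D:12>8)
P1→{A,C,D} P2→{P,Q}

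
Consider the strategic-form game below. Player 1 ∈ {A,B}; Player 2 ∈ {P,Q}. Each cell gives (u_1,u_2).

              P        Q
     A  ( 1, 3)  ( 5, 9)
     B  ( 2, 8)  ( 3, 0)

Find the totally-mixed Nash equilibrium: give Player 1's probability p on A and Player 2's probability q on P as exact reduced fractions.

P1 indiff ⇒ q·1+(1-q)·5 = q·2+(1-q)·3 ⇒ q(-1) = (1-q)(-2) ⇒ q = 2/3
P2 indiff ⇒ p·3+(1-p)·8 = p·9+(1-p)·0 ⇒ p(-6) = (1-p)(-8) ⇒ p = 4/7

P1 mixes 4/7 on A; P2 mixes 2/3 on P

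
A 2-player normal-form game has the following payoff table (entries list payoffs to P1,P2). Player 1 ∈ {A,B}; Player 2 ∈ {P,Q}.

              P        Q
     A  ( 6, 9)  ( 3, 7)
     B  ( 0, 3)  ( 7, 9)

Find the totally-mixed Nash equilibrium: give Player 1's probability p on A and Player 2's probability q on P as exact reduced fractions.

P1 indiff ⇒ q·6+(1-q)·3 = q·0+(1-q)·7 ⇒ q(6) = (1-q)(4) ⇒ q = 2/5
P2 indiff ⇒ p·9+(1-p)·3 = p·7+(1-p)·9 ⇒ p(2) = (1-p)(6) ⇒ p = 3/4

P1 mixes 3/4 on A; P2 mixes 2/5 on P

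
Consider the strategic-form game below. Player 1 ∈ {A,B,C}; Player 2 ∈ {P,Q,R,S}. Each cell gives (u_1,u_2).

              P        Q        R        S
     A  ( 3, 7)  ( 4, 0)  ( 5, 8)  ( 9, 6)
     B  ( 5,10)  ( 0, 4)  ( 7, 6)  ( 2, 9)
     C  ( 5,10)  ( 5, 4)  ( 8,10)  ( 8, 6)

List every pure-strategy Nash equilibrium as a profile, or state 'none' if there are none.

Nash profiles: (B,P), (C,P), (C,R)

(A,P): not NE [P1→C gives 5>3; P2→R gives 8>7]
(A,Q): not NE [P1→C gives 5>4; P2→R gives 8>0]
(A,R): not NE [P1→C gives 8>5]
(A,S): not NE [P2→R gives 8>6]
(B,P): NE
(B,Q): not NE [P1→C gives 5>0; P2→P gives 10>4]
(B,R): not NE [P1→C gives 8>7; P2→P gives 10>6]
(B,S): not NE [P1→A gives 9>2; P2→P gives 10>9]
(C,P): NE
(C,Q): not NE [P2→R gives 10>4]
(C,R): NE
(C,S): not NE [P1→A gives 9>8; P2→R gives 10>6]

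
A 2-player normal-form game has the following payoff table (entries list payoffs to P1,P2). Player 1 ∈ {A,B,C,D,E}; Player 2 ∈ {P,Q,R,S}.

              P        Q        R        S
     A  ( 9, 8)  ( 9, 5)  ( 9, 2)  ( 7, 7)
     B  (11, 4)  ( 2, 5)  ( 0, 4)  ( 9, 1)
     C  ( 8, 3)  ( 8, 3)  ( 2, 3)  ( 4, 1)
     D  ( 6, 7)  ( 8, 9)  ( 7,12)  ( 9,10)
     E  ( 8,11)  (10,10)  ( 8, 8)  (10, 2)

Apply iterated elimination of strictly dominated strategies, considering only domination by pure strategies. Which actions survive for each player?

P1 drop C (A beats it: P:9>8 Q:9>8 R:9>2 S:7>4)
P1 drop D (E beats it: P:8>6 Q:10>8 R:8>7 S:10>9)
P2 drop R (Q beats it: A:5>2 B:5>4 E:10>8)
P2 drop S (P beats it: A:8>7 B:4>1 E:11>2)
P1→{A,B,E} P2→{P,Q}

Remaining: P1:{A,B,E} P2:{P,Q}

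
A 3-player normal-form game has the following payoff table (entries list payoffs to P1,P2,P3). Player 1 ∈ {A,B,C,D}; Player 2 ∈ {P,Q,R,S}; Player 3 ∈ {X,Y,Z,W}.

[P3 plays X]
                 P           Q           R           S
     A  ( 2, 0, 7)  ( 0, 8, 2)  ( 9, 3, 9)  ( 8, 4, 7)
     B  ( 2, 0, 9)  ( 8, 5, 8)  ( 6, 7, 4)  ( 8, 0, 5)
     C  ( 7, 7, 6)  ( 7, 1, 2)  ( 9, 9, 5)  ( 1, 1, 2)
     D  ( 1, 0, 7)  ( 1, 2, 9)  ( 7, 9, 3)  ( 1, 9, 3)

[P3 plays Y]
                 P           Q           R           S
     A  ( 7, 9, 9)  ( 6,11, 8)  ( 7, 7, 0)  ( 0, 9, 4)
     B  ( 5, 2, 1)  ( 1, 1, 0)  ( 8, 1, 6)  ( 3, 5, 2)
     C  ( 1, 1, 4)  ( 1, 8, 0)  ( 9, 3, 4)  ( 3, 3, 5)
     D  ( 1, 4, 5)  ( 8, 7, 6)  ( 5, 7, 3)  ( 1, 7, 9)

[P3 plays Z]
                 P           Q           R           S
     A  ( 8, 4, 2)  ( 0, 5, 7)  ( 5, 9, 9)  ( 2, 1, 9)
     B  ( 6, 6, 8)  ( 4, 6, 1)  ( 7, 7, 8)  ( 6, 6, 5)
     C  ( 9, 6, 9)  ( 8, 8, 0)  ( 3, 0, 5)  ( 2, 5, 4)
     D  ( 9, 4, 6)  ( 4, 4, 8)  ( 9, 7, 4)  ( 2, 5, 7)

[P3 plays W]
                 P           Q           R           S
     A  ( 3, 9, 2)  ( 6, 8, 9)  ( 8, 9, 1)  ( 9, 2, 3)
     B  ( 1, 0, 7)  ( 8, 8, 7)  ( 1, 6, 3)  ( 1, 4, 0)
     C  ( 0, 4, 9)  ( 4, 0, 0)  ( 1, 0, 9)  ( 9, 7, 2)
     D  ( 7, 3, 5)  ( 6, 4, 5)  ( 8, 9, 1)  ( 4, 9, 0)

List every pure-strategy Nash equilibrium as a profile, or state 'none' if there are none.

PSNE = {(D,R,Z)}

(A,P,X): not NE [P1→C gives 7>2; P2→Q gives 8>0; P3→Y gives 9>7]
(A,P,Y): not NE [P2→Q gives 11>9]
(A,P,Z): not NE [P1→D gives 9>8; P2→R gives 9>4; P3→Y gives 9>2]
(A,P,W): not NE [P1→D gives 7>3; P3→Y gives 9>2]
(A,Q,X): not NE [P1→B gives 8>0; P3→W gives 9>2]
(A,Q,Y): not NE [P1→D gives 8>6; P3→W gives 9>8]
(A,Q,Z): not NE [P1→C gives 8>0; P2→R gives 9>5; P3→W gives 9>7]
(A,Q,W): not NE [P1→B gives 8>6; P2→R gives 9>8]
(A,R,X): not NE [P2→Q gives 8>3]
(A,R,Y): not NE [P1→C gives 9>7; P2→Q gives 11>7; P3→Z gives 9>0]
(A,R,Z): not NE [P1→D gives 9>5]
(A,R,W): not NE [P3→Z gives 9>1]
(A,S,X): not NE [P2→Q gives 8>4; P3→Z gives 9>7]
(A,S,Y): not NE [P1→C gives 3>0; P2→Q gives 11>9; P3→Z gives 9>4]
(A,S,Z): not NE [P1→B gives 6>2; P2→R gives 9>1]
(A,S,W): not NE [P2→R gives 9>2; P3→Z gives 9>3]
(B,P,X): not NE [P1→C gives 7>2; P2→R gives 7>0]
(B,P,Y): not NE [P1→A gives 7>5; P2→S gives 5>2; P3→X gives 9>1]
(B,P,Z): not NE [P1→D gives 9>6; P2→R gives 7>6; P3→X gives 9>8]
(B,P,W): not NE [P1→D gives 7>1; P2→Q gives 8>0; P3→X gives 9>7]
(B,Q,X): not NE [P2→R gives 7>5]
(B,Q,Y): not NE [P1→D gives 8>1; P2→S gives 5>1; P3→X gives 8>0]
(B,Q,Z): not NE [P1→C gives 8>4; P2→R gives 7>6; P3→X gives 8>1]
(B,Q,W): not NE [P3→X gives 8>7]
(B,R,X): not NE [P1→C gives 9>6; P3→Z gives 8>4]
(B,R,Y): not NE [P1→C gives 9>8; P2→S gives 5>1; P3→Z gives 8>6]
(B,R,Z): not NE [P1→D gives 9>7]
(B,R,W): not NE [P1→D gives 8>1; P2→Q gives 8>6; P3→Z gives 8>3]
(B,S,X): not NE [P2→R gives 7>0]
(B,S,Y): not NE [P3→Z gives 5>2]
(B,S,Z): not NE [P2→R gives 7>6]
(B,S,W): not NE [P1→C gives 9>1; P2→Q gives 8>4; P3→Z gives 5>0]
(C,P,X): not NE [P2→R gives 9>7; P3→W gives 9>6]
(C,P,Y): not NE [P1→A gives 7>1; P2→Q gives 8>1; P3→W gives 9>4]
(C,P,Z): not NE [P2→Q gives 8>6]
(C,P,W): not NE [P1→D gives 7>0; P2→S gives 7>4]
(C,Q,X): not NE [P1→B gives 8>7; P2→R gives 9>1]
(C,Q,Y): not NE [P1→D gives 8>1; P3→X gives 2>0]
(C,Q,Z): not NE [P3→X gives 2>0]
(C,Q,W): not NE [P1→B gives 8>4; P2→S gives 7>0; P3→X gives 2>0]
(C,R,X): not NE [P3→W gives 9>5]
(C,R,Y): not NE [P2→Q gives 8>3; P3→W gives 9>4]
(C,R,Z): not NE [P1→D gives 9>3; P2→Q gives 8>0; P3→W gives 9>5]
(C,R,W): not NE [P1→D gives 8>1; P2→S gives 7>0]
(C,S,X): not NE [P1→B gives 8>1; P2→R gives 9>1; P3→Y gives 5>2]
(C,S,Y): not NE [P2→Q gives 8>3]
(C,S,Z): not NE [P1→B gives 6>2; P2→Q gives 8>5; P3→Y gives 5>4]
(C,S,W): not NE [P3→Y gives 5>2]
(D,P,X): not NE [P1→C gives 7>1; P2→S gives 9>0]
(D,P,Y): not NE [P1→A gives 7>1; P2→S gives 7>4; P3→X gives 7>5]
(D,P,Z): not NE [P2→R gives 7>4; P3→X gives 7>6]
(D,P,W): not NE [P2→S gives 9>3; P3→X gives 7>5]
(D,Q,X): not NE [P1→B gives 8>1; P2→S gives 9>2]
(D,Q,Y): not NE [P3→X gives 9>6]
(D,Q,Z): not NE [P1→C gives 8>4; P2→R gives 7>4; P3→X gives 9>8]
(D,Q,W): not NE [P1→B gives 8>6; P2→S gives 9>4; P3→X gives 9>5]
(D,R,X): not NE [P1→C gives 9>7; P3→Z gives 4>3]
(D,R,Y): not NE [P1→C gives 9>5; P3→Z gives 4>3]
(D,R,Z): NE
(D,R,W): not NE [P3→Z gives 4>1]
(D,S,X): not NE [P1→B gives 8>1; P3→Y gives 9>3]
(D,S,Y): not NE [P1→C gives 3>1]
(D,S,Z): not NE [P1→B gives 6>2; P2→R gives 7>5; P3→Y gives 9>7]
(D,S,W): not NE [P1→C gives 9>4; P3→Y gives 9>0]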